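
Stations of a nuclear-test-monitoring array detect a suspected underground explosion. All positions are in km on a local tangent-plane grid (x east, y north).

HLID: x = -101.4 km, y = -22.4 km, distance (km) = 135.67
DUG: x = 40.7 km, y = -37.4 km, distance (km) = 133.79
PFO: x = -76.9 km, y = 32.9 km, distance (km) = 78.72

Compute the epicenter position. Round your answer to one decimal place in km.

(-16.6, 83.5)

Circle about each station: (x + 101.4)² + (y + 22.4)² = 135.67²; (x − 40.7)² + (y + 37.4)² = 133.79²; (x + 76.9)² + (y − 32.9)² = 78.72².
Subtracting the HLID equation from the DUG and PFO equations removes the quadratic terms:
284.2 x − 30.0 y = -7221.89
49.0 x + 110.6 y = 8421.81
Solving the 2×2 system: x ≈ -16.6, y ≈ 83.5 km.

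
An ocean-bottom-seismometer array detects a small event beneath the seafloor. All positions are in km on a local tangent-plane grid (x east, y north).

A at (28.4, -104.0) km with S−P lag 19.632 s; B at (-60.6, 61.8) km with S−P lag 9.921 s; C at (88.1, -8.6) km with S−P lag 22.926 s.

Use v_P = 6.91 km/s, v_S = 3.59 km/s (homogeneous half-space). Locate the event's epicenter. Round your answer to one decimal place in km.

-83.2 km east, -8.8 km north

Distance from S−P lag: d = Δt · v_P v_S / (v_P − v_S) = Δt · (6.91·3.59)/(6.91−3.59) ≈ 7.4720·Δt.
So d_A = 146.69, d_B = 74.13, d_C = 171.30 km.
Circle about each station: (x − 28.4)² + (y + 104.0)² = 146.69²; (x + 60.6)² + (y − 61.8)² = 74.13²; (x − 88.1)² + (y + 8.6)² = 171.30².
Subtracting pairs of circle equations eliminates x²+y² and gives linear equations (the radical axes):
-178.0 x + 331.6 y = 11891.74
119.4 x + 190.8 y = -11612.72
Solving the 2×2 system: x ≈ -83.2, y ≈ -8.8 km.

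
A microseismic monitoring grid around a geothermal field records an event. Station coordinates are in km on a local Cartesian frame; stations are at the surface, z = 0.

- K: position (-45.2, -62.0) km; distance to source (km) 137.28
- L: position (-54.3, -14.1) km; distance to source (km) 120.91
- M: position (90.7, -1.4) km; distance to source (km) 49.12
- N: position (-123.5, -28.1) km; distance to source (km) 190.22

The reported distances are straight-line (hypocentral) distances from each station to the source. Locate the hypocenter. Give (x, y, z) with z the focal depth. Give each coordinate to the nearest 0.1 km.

(57.3, 26.4, 22.9)

Each station gives a sphere (x−x_i)² + (y−y_i)² + z² = d_i² (stations at z=0).
Subtracting the K sphere from L and M: z² cancels, leaving linear equations in x and y:
-18.2 x + 95.8 y = 1486.83
271.8 x + 121.2 y = 18774.43
Solving: x ≈ 57.300, y ≈ 26.406 km (keep extra digits for the depth step; rounded: 57.3, 26.4).
Then from the K sphere: z² = 137.28² − (x + 45.2)² − (y + 62.0)² with x = 57.300, y = 26.406, so z ≈ 22.889 ≈ 22.9 km.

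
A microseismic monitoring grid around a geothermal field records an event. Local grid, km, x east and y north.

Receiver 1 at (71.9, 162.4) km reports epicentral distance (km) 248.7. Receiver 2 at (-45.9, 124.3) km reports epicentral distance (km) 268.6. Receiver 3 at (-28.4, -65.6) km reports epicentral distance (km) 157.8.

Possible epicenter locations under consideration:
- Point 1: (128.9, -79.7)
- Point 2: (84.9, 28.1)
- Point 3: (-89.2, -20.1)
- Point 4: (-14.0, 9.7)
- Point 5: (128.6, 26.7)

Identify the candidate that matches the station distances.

For each candidate, compare |candidate − station| to the reported distance:
Point 1: residuals Receiver 1 0.0, Receiver 2 0.0, Receiver 3 0.1 → max 0.1 km
Point 2: residuals Receiver 1 113.8, Receiver 2 106.2, Receiver 3 10.8 → max 113.8 km
Point 3: residuals Receiver 1 5.3, Receiver 2 117.8, Receiver 3 81.9 → max 117.8 km
Point 4: residuals Receiver 1 73.5, Receiver 2 149.6, Receiver 3 81.1 → max 149.6 km
Point 5: residuals Receiver 1 101.6, Receiver 2 68.7, Receiver 3 24.3 → max 101.6 km
Only Point 1 has all residuals ≈ 0.

Point 1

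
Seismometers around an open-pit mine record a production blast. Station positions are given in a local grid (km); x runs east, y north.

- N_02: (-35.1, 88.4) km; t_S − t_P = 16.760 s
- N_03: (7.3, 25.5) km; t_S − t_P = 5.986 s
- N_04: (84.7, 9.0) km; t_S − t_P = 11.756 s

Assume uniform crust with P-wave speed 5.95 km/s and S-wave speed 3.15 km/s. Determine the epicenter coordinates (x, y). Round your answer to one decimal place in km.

Distance from S−P lag: d = Δt · v_P v_S / (v_P − v_S) = Δt · (5.95·3.15)/(5.95−3.15) ≈ 6.6937·Δt.
So d_N_02 = 112.19, d_N_03 = 40.07, d_N_04 = 78.69 km.
Circle about each station: (x + 35.1)² + (y − 88.4)² = 112.19²; (x − 7.3)² + (y − 25.5)² = 40.07²; (x − 84.7)² + (y − 9.0)² = 78.69².
Subtracting the N_02 equation from the N_03 and N_04 equations removes the quadratic terms:
84.8 x − 125.8 y = 2637.96
239.6 x − 158.8 y = 4603.00
Solving the 2×2 system: x ≈ 9.6, y ≈ -14.5 km.

x ≈ 9.6 km, y ≈ -14.5 km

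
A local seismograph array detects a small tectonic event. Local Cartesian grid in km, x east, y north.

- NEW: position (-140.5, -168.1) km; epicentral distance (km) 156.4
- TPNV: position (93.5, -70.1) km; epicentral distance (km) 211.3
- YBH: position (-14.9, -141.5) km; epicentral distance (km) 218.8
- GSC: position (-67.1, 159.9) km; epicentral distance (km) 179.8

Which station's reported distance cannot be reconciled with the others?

YBH

Solve using three stations at a time. Using NEW, TPNV, GSC (subtract circle equations pairwise → linear system) gives (x, y) ≈ (-110.4, -14.6).
Distances from that point to each station vs reported:
  NEW: calculated 156.4 vs reported 156.4 → residual 0.0 km
  TPNV: calculated 211.3 vs reported 211.3 → residual 0.0 km
  YBH: calculated 158.8 vs reported 218.8 → residual 60.0 km
  GSC: calculated 179.8 vs reported 179.8 → residual 0.0 km
NEW, TPNV, GSC are mutually consistent (residuals ≈ 0); YBH is off by 60.0 km.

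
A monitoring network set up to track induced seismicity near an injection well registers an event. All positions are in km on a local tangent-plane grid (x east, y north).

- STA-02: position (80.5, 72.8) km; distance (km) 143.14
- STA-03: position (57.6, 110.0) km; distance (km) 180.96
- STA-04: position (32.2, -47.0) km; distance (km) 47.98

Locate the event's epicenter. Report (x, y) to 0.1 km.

Circle about each station: (x − 80.5)² + (y − 72.8)² = 143.14²; (x − 57.6)² + (y − 110.0)² = 180.96²; (x − 32.2)² + (y + 47.0)² = 47.98².
Subtracting pairs of circle equations eliminates x²+y² and gives linear equations (the radical axes):
-45.8 x + 74.4 y = -8619.79
-96.6 x − 239.6 y = 9652.73
Solving the 2×2 system: x ≈ 74.2, y ≈ -70.2 km.

x ≈ 74.2 km, y ≈ -70.2 km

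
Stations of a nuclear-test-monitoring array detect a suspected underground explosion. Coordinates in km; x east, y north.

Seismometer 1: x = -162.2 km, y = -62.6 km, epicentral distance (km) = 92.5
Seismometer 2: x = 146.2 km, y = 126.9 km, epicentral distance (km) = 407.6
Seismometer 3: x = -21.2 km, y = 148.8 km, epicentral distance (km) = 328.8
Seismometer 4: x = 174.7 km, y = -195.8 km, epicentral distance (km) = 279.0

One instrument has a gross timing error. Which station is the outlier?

Solve using three stations at a time. Using Seismometer 1, Seismometer 2, Seismometer 3 (subtract circle equations pairwise → linear system) gives (x, y) ≈ (-149.0, -154.1).
Distances from that point to each station vs reported:
  Seismometer 1: calculated 92.5 vs reported 92.5 → residual 0.0 km
  Seismometer 2: calculated 407.6 vs reported 407.6 → residual 0.0 km
  Seismometer 3: calculated 328.8 vs reported 328.8 → residual 0.0 km
  Seismometer 4: calculated 326.4 vs reported 279.0 → residual 47.4 km
Seismometer 1, Seismometer 2, Seismometer 3 are mutually consistent (residuals ≈ 0); Seismometer 4 is off by 47.4 km.

Seismometer 4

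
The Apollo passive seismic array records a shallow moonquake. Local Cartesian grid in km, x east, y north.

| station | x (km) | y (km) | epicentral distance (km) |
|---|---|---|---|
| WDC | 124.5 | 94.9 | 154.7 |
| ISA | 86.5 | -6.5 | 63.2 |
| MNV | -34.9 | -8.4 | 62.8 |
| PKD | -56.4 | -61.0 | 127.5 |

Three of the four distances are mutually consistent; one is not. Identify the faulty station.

Solve using three stations at a time. Using WDC, ISA, MNV (subtract circle equations pairwise → linear system) gives (x, y) ≈ (25.9, -24.3).
Distances from that point to each station vs reported:
  WDC: calculated 154.7 vs reported 154.7 → residual 0.0 km
  ISA: calculated 63.2 vs reported 63.2 → residual 0.0 km
  MNV: calculated 62.8 vs reported 62.8 → residual 0.0 km
  PKD: calculated 90.1 vs reported 127.5 → residual 37.4 km
WDC, ISA, MNV are mutually consistent (residuals ≈ 0); PKD is off by 37.4 km.

PKD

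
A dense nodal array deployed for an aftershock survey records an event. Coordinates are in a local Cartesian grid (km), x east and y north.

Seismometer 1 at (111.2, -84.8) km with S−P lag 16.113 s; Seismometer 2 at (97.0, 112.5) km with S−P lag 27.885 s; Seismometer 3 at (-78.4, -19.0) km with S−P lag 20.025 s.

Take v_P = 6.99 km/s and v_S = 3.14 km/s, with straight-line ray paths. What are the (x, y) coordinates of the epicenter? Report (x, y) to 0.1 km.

Distance from S−P lag: d = Δt · v_P v_S / (v_P − v_S) = Δt · (6.99·3.14)/(6.99−3.14) ≈ 5.7009·Δt.
So d_Seismometer 1 = 91.86, d_Seismometer 2 = 158.97, d_Seismometer 3 = 114.16 km.
Circle about each station: (x − 111.2)² + (y + 84.8)² = 91.86²; (x − 97.0)² + (y − 112.5)² = 158.97²; (x + 78.4)² + (y + 19.0)² = 114.16².
Subtracting the Seismometer 1 equation from the Seismometer 2 and Seismometer 3 equations removes the quadratic terms:
-28.4 x + 394.6 y = -14324.43
-379.2 x + 131.6 y = -17643.17
Solving the 2×2 system: x ≈ 34.8, y ≈ -33.8 km.

x ≈ 34.8 km, y ≈ -33.8 km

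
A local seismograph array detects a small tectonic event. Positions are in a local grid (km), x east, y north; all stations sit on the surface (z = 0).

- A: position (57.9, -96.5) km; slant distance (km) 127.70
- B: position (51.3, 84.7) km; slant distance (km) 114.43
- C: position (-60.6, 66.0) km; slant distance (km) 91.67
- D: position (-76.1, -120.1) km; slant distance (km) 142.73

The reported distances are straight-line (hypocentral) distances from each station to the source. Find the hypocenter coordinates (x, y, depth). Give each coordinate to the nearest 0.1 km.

Each station gives a sphere (x−x_i)² + (y−y_i)² + z² = d_i² (stations at z=0).
Subtracting the A sphere from B and C: z² cancels, leaving linear equations in x and y:
-13.2 x + 362.4 y = 354.19
-237.0 x + 325.0 y = 3267.60
Solving: x ≈ -13.102, y ≈ 0.500 km (keep extra digits for the depth step; rounded: -13.1, 0.5).
Then from the A sphere: z² = 127.70² − (x − 57.9)² − (y + 96.5)² with x = -13.102, y = 0.500, so z ≈ 43.093 ≈ 43.1 km.

(-13.1, 0.5, 43.1)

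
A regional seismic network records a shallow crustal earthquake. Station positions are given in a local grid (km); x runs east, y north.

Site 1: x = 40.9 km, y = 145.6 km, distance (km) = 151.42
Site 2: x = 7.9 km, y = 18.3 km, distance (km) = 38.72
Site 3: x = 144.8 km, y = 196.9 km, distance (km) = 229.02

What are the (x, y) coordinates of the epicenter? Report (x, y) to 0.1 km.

Circle about each station: (x − 40.9)² + (y − 145.6)² = 151.42²; (x − 7.9)² + (y − 18.3)² = 38.72²; (x − 144.8)² + (y − 196.9)² = 229.02².
Subtracting the Site 1 equation from the Site 2 and Site 3 equations removes the quadratic terms:
-66.0 x − 254.6 y = -1046.09
207.8 x + 102.6 y = 7342.34
Solving the 2×2 system: x ≈ 38.2, y ≈ -5.8 km.
Check against Site 1 (with the unrounded x, y): √((x − 40.9)²+(y − 145.6)²) = 151.42 ≈ 151.42 km. ✓

38.2 km east, -5.8 km north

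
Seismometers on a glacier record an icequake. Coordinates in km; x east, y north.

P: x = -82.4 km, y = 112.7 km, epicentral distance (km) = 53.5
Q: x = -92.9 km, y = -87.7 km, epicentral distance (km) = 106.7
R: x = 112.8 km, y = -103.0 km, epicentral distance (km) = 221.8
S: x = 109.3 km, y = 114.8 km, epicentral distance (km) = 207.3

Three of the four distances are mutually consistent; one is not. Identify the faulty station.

P

Solve using three stations at a time. Using Q, R, S (subtract circle equations pairwise → linear system) gives (x, y) ≈ (-73.6, 17.2).
Distances from that point to each station vs reported:
  P: calculated 95.9 vs reported 53.5 → residual 42.4 km
  Q: calculated 106.7 vs reported 106.7 → residual 0.0 km
  R: calculated 221.8 vs reported 221.8 → residual 0.0 km
  S: calculated 207.3 vs reported 207.3 → residual 0.0 km
Q, R, S are mutually consistent (residuals ≈ 0); P is off by 42.4 km.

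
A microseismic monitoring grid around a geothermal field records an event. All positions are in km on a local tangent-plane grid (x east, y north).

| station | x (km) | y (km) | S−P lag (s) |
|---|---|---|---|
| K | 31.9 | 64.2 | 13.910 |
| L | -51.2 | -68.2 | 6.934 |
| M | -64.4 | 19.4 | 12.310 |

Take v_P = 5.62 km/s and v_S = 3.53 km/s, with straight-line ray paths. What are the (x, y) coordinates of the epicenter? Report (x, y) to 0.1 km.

Distance from S−P lag: d = Δt · v_P v_S / (v_P − v_S) = Δt · (5.62·3.53)/(5.62−3.53) ≈ 9.4922·Δt.
So d_K = 132.04, d_L = 65.82, d_M = 116.85 km.
Circle about each station: (x − 31.9)² + (y − 64.2)² = 132.04²; (x + 51.2)² + (y + 68.2)² = 65.82²; (x + 64.4)² + (y − 19.4)² = 116.85².
Subtracting the K equation from the L and M equations removes the quadratic terms:
-166.2 x − 264.8 y = 15235.72
-192.6 x − 89.6 y = 3165.11
Solving the 2×2 system: x ≈ 14.6, y ≈ -66.7 km.

14.6 km east, -66.7 km north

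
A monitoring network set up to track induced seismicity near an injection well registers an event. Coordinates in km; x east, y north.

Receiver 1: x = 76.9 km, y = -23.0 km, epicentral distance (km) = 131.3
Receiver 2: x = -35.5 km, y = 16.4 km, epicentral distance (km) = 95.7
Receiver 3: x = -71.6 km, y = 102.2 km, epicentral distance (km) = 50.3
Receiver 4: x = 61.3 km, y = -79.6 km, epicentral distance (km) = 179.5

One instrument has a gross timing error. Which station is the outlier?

Solve using three stations at a time. Using Receiver 1, Receiver 2, Receiver 4 (subtract circle equations pairwise → linear system) gives (x, y) ≈ (19.1, 94.8).
Distances from that point to each station vs reported:
  Receiver 1: calculated 131.2 vs reported 131.3 → residual 0.1 km
  Receiver 2: calculated 95.6 vs reported 95.7 → residual 0.1 km
  Receiver 3: calculated 91.0 vs reported 50.3 → residual 40.7 km
  Receiver 4: calculated 179.4 vs reported 179.5 → residual 0.1 km
Receiver 1, Receiver 2, Receiver 4 are mutually consistent (residuals ≈ 0); Receiver 3 is off by 40.7 km.

Receiver 3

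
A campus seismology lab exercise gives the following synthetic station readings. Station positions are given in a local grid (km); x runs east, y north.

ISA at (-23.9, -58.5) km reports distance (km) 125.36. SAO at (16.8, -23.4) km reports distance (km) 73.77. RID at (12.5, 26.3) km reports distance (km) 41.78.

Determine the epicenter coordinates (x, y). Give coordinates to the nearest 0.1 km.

Circle about each station: (x + 23.9)² + (y + 58.5)² = 125.36²; (x − 16.8)² + (y + 23.4)² = 73.77²; (x − 12.5)² + (y − 26.3)² = 41.78².
Subtracting the ISA equation from the SAO and RID equations removes the quadratic terms:
81.4 x + 70.2 y = 7109.46
72.8 x + 169.6 y = 10824.04
Solving the 2×2 system: x ≈ 51.3, y ≈ 41.8 km.
Check against ISA (with the unrounded x, y): √((x + 23.9)²+(y + 58.5)²) = 125.36 ≈ 125.36 km. ✓

x ≈ 51.3 km, y ≈ 41.8 km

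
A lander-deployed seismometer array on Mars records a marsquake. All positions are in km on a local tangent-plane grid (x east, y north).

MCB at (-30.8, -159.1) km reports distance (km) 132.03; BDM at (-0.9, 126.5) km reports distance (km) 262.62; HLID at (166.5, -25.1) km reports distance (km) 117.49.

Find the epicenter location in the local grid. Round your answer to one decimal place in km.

(94.7, -118.1)

Circle about each station: (x + 30.8)² + (y + 159.1)² = 132.03²; (x + 0.9)² + (y − 126.5)² = 262.62²; (x − 166.5)² + (y + 25.1)² = 117.49².
Subtracting pairs of circle equations eliminates x²+y² and gives linear equations (the radical axes):
59.8 x + 571.2 y = -61795.73
394.6 x + 268.0 y = 5718.83
Solving the 2×2 system: x ≈ 94.7, y ≈ -118.1 km.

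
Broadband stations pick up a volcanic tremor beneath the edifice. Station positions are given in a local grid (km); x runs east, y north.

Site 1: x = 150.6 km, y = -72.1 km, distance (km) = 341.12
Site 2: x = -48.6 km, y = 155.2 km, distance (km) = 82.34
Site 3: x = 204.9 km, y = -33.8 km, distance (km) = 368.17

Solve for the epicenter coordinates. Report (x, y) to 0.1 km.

Circle about each station: (x − 150.6)² + (y + 72.1)² = 341.12²; (x + 48.6)² + (y − 155.2)² = 82.34²; (x − 204.9)² + (y + 33.8)² = 368.17².
Subtracting pairs of circle equations eliminates x²+y² and gives linear equations (the radical axes):
-398.4 x + 454.6 y = 108153.21
108.6 x + 76.6 y = -3938.61
Solving the 2×2 system: x ≈ -126.1, y ≈ 127.4 km.

x ≈ -126.1 km, y ≈ 127.4 km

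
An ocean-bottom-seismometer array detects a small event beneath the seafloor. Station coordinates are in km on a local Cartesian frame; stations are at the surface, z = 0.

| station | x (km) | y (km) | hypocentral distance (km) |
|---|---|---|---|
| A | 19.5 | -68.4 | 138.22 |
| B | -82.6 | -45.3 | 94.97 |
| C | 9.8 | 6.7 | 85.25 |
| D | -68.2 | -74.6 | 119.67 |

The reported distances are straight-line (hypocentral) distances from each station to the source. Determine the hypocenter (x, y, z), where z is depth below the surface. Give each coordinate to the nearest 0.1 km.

Each station gives a sphere (x−x_i)² + (y−y_i)² + z² = d_i² (stations at z=0).
Subtracting the A sphere from B and C: z² cancels, leaving linear equations in x and y:
-204.2 x + 46.2 y = 13901.51
-19.4 x + 150.2 y = 6919.33
Solving: x ≈ -59.391, y ≈ 38.396 km (keep extra digits for the depth step; rounded: -59.4, 38.4).
Then from the A sphere: z² = 138.22² − (x − 19.5)² − (y + 68.4)² with x = -59.391, y = 38.396, so z ≈ 38.413 ≈ 38.4 km.

x ≈ -59.4 km, y ≈ 38.4 km, depth ≈ 38.4 km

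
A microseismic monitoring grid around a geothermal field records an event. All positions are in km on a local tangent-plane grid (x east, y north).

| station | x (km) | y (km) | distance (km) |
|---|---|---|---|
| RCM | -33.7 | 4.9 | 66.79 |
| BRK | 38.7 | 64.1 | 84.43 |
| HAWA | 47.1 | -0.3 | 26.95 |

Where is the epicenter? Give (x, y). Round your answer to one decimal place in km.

(28.4, -19.7)

Circle about each station: (x + 33.7)² + (y − 4.9)² = 66.79²; (x − 38.7)² + (y − 64.1)² = 84.43²; (x − 47.1)² + (y + 0.3)² = 26.95².
Subtracting pairs of circle equations eliminates x²+y² and gives linear equations (the radical axes):
144.8 x + 118.4 y = 1779.28
161.6 x − 10.4 y = 4793.40
Solving the 2×2 system: x ≈ 28.4, y ≈ -19.7 km.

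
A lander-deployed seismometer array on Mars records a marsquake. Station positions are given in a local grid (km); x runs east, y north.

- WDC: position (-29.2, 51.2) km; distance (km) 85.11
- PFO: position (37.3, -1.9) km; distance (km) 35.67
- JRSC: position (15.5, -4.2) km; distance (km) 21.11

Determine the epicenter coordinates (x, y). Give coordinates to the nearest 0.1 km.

Circle about each station: (x + 29.2)² + (y − 51.2)² = 85.11²; (x − 37.3)² + (y + 1.9)² = 35.67²; (x − 15.5)² + (y + 4.2)² = 21.11².
Subtracting pairs of circle equations eliminates x²+y² and gives linear equations (the radical axes):
133.0 x − 106.2 y = 3892.18
89.4 x − 110.8 y = 3581.89
Solving the 2×2 system: x ≈ 9.7, y ≈ -24.5 km.
Check against WDC (with the unrounded x, y): √((x + 29.2)²+(y − 51.2)²) = 85.11 ≈ 85.11 km. ✓

9.7 km east, -24.5 km north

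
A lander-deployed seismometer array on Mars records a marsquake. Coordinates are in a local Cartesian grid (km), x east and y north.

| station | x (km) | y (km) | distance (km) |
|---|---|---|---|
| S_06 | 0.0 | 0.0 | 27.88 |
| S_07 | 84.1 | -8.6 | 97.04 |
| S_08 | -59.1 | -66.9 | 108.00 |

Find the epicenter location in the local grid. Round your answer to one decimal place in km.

Circle about each station: x² + y² = 27.88²; (x − 84.1)² + (y + 8.6)² = 97.04²; (x + 59.1)² + (y + 66.9)² = 108.00².
Subtracting the S_06 equation from the S_07 and S_08 equations removes the quadratic terms:
168.2 x − 17.2 y = -1492.70
-118.2 x − 133.8 y = -2918.29
Solving the 2×2 system: x ≈ -6.1, y ≈ 27.2 km.

-6.1 km east, 27.2 km north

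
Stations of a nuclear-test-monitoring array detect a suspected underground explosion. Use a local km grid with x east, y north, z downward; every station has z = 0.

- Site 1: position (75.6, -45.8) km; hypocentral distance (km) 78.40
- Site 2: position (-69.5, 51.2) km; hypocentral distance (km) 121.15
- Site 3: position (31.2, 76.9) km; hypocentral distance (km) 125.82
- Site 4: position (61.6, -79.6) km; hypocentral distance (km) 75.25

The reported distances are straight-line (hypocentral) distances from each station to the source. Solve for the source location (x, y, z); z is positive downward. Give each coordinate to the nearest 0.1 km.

x ≈ 2.3 km, y ≈ -42.4 km, depth ≈ 27.6 km

Each station gives a sphere (x−x_i)² + (y−y_i)² + z² = d_i² (stations at z=0).
Subtracting the Site 1 sphere from Site 2 and Site 3: z² cancels, leaving linear equations in x and y:
-290.2 x + 194.0 y = -8892.07
-88.8 x + 245.4 y = -10610.06
Solving: x ≈ 2.292, y ≈ -42.406 km (keep extra digits for the depth step; rounded: 2.3, -42.4).
Then from the Site 1 sphere: z² = 78.40² − (x − 75.6)² − (y + 45.8)² with x = 2.292, y = -42.406, so z ≈ 27.586 ≈ 27.6 km.
Check against Site 4 (with the unrounded solution): distance 75.24 ≈ 75.25 km. ✓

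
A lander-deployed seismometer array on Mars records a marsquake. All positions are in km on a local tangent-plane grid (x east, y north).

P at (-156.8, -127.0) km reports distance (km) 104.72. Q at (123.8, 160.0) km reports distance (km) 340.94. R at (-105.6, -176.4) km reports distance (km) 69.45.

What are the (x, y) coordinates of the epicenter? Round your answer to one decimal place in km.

Circle about each station: (x + 156.8)² + (y + 127.0)² = 104.72²; (x − 123.8)² + (y − 160.0)² = 340.94²; (x + 105.6)² + (y + 176.4)² = 69.45².
Subtracting the P equation from the Q and R equations removes the quadratic terms:
561.2 x + 574.0 y = -105062.61
102.4 x − 98.8 y = 7696.06
Solving the 2×2 system: x ≈ -52.2, y ≈ -132.0 km.
Check against P (with the unrounded x, y): √((x + 156.8)²+(y + 127.0)²) = 104.72 ≈ 104.72 km. ✓

x ≈ -52.2 km, y ≈ -132.0 km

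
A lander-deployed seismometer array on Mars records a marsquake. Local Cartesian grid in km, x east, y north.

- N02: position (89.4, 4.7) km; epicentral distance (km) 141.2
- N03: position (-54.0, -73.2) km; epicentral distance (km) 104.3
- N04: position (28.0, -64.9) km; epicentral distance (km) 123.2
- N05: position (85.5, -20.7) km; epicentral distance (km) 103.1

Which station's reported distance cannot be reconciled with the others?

N05

Solve using three stations at a time. Using N02, N03, N04 (subtract circle equations pairwise → linear system) gives (x, y) ≈ (-49.3, 31.0).
Distances from that point to each station vs reported:
  N02: calculated 141.2 vs reported 141.2 → residual 0.0 km
  N03: calculated 104.3 vs reported 104.3 → residual 0.0 km
  N04: calculated 123.2 vs reported 123.2 → residual 0.0 km
  N05: calculated 144.4 vs reported 103.1 → residual 41.3 km
N02, N03, N04 are mutually consistent (residuals ≈ 0); N05 is off by 41.3 km.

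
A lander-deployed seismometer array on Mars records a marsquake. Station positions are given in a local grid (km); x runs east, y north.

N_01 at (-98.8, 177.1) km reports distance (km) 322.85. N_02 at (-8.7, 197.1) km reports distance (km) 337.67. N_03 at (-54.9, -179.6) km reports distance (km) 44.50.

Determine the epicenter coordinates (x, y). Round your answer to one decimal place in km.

-35.6 km east, -139.5 km north

Circle about each station: (x + 98.8)² + (y − 177.1)² = 322.85²; (x + 8.7)² + (y − 197.1)² = 337.67²; (x + 54.9)² + (y + 179.6)² = 44.50².
Subtracting pairs of circle equations eliminates x²+y² and gives linear equations (the radical axes):
180.2 x + 40.0 y = -11990.66
87.8 x − 713.4 y = 96396.19
Solving the 2×2 system: x ≈ -35.6, y ≈ -139.5 km.
Check against N_01 (with the unrounded x, y): √((x + 98.8)²+(y − 177.1)²) = 322.85 ≈ 322.85 km. ✓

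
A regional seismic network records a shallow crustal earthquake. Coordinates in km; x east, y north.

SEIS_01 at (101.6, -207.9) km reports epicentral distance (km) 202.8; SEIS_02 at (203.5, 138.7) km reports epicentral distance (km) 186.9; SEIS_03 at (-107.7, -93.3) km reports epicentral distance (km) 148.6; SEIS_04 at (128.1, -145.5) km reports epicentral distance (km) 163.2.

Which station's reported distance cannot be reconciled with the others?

Solve using three stations at a time. Using SEIS_01, SEIS_03, SEIS_04 (subtract circle equations pairwise → linear system) gives (x, y) ≈ (22.3, -21.3).
Distances from that point to each station vs reported:
  SEIS_01: calculated 202.8 vs reported 202.8 → residual 0.0 km
  SEIS_02: calculated 241.7 vs reported 186.9 → residual 54.8 km
  SEIS_03: calculated 148.6 vs reported 148.6 → residual 0.0 km
  SEIS_04: calculated 163.2 vs reported 163.2 → residual 0.0 km
SEIS_01, SEIS_03, SEIS_04 are mutually consistent (residuals ≈ 0); SEIS_02 is off by 54.8 km.

SEIS_02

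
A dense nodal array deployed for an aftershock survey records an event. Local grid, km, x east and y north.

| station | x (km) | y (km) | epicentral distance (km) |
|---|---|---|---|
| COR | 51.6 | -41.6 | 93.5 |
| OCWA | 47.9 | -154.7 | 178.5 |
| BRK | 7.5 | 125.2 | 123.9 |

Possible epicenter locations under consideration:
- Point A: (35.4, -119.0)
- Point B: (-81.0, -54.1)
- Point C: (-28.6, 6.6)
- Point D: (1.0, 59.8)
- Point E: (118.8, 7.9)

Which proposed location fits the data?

For each candidate, compare |candidate − station| to the reported distance:
Point A: residuals COR 14.4, OCWA 140.7, BRK 121.9 → max 140.7 km
Point B: residuals COR 39.7, OCWA 15.0, BRK 76.1 → max 76.1 km
Point C: residuals COR 0.1, OCWA 0.0, BRK 0.1 → max 0.1 km
Point D: residuals COR 19.8, OCWA 41.1, BRK 58.2 → max 58.2 km
Point E: residuals COR 10.0, OCWA 1.1, BRK 37.8 → max 37.8 km
Only Point C has all residuals ≈ 0.

Point C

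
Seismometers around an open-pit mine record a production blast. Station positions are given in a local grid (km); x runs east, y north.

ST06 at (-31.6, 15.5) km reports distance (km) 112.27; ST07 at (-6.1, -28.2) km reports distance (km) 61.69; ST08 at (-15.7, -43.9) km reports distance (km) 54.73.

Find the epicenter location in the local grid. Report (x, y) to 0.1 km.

Circle about each station: (x + 31.6)² + (y − 15.5)² = 112.27²; (x + 6.1)² + (y + 28.2)² = 61.69²; (x + 15.7)² + (y + 43.9)² = 54.73².
Subtracting the ST06 equation from the ST07 and ST08 equations removes the quadratic terms:
51.0 x − 87.4 y = 8392.54
31.8 x − 118.8 y = 10544.07
Solving the 2×2 system: x ≈ 23.0, y ≈ -82.6 km.

x ≈ 23.0 km, y ≈ -82.6 km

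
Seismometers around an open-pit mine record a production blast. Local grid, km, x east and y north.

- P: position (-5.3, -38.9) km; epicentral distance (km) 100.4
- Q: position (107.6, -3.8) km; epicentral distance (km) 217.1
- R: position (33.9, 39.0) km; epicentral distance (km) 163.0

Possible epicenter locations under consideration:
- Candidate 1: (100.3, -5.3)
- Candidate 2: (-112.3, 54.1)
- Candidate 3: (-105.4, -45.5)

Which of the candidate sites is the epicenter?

Candidate 3

For each candidate, compare |candidate − station| to the reported distance:
Candidate 1: residuals P 10.4, Q 209.6, R 83.2 → max 209.6 km
Candidate 2: residuals P 41.4, Q 10.3, R 16.0 → max 41.4 km
Candidate 3: residuals P 0.1, Q 0.1, R 0.1 → max 0.1 km
Only Candidate 3 has all residuals ≈ 0.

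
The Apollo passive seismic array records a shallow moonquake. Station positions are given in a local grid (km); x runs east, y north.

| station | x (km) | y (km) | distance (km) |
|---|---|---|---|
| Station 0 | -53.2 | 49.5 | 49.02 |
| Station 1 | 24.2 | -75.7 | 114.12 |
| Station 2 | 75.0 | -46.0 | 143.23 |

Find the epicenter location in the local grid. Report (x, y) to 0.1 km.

(-60.3, 1.0)

Circle about each station: (x + 53.2)² + (y − 49.5)² = 49.02²; (x − 24.2)² + (y + 75.7)² = 114.12²; (x − 75.0)² + (y + 46.0)² = 143.23².
Subtracting the Station 0 equation from the Station 1 and Station 2 equations removes the quadratic terms:
154.8 x − 250.4 y = -9584.77
256.4 x − 191.0 y = -15651.36
Solving the 2×2 system: x ≈ -60.3, y ≈ 1.0 km.
Check against Station 0 (with the unrounded x, y): √((x + 53.2)²+(y − 49.5)²) = 49.01 ≈ 49.02 km. ✓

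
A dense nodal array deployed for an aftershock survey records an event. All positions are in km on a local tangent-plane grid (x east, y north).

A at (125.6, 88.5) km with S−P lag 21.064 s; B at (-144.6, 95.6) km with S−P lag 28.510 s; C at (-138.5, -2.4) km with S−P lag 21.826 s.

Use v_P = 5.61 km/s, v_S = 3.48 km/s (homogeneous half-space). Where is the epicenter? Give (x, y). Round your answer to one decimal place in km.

43.2 km east, -86.1 km north

Distance from S−P lag: d = Δt · v_P v_S / (v_P − v_S) = Δt · (5.61·3.48)/(5.61−3.48) ≈ 9.1656·Δt.
So d_A = 193.06, d_B = 261.31, d_C = 200.05 km.
Circle about each station: (x − 125.6)² + (y − 88.5)² = 193.06²; (x + 144.6)² + (y − 95.6)² = 261.31²; (x + 138.5)² + (y + 2.4)² = 200.05².
Subtracting pairs of circle equations eliminates x²+y² and gives linear equations (the radical axes):
-540.4 x + 14.2 y = -24569.84
-528.2 x − 181.8 y = -7167.44
Solving the 2×2 system: x ≈ 43.2, y ≈ -86.1 km.
Check against A (with the unrounded x, y): √((x − 125.6)²+(y − 88.5)²) = 193.06 ≈ 193.06 km. ✓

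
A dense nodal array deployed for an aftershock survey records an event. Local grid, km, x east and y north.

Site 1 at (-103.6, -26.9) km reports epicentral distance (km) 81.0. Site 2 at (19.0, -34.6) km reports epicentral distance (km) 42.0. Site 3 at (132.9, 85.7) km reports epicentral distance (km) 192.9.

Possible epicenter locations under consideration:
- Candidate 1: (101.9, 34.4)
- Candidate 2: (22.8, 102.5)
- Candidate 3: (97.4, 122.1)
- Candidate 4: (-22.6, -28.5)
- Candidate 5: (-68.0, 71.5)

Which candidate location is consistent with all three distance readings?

Candidate 4

For each candidate, compare |candidate − station| to the reported distance:
Candidate 1: residuals Site 1 133.4, Site 2 65.9, Site 3 133.0 → max 133.4 km
Candidate 2: residuals Site 1 99.9, Site 2 95.2, Site 3 81.5 → max 99.9 km
Candidate 3: residuals Site 1 169.2, Site 2 133.2, Site 3 142.1 → max 169.2 km
Candidate 4: residuals Site 1 0.0, Site 2 0.0, Site 3 0.0 → max 0.0 km
Candidate 5: residuals Site 1 23.6, Site 2 95.2, Site 3 8.5 → max 95.2 km
Only Candidate 4 has all residuals ≈ 0.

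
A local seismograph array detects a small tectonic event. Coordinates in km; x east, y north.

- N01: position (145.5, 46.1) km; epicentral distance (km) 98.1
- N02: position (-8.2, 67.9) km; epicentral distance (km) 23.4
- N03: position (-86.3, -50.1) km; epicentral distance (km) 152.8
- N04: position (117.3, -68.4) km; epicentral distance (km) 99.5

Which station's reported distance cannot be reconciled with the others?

Solve using three stations at a time. Using N01, N03, N04 (subtract circle equations pairwise → linear system) gives (x, y) ≈ (54.7, 9.0).
Distances from that point to each station vs reported:
  N01: calculated 98.1 vs reported 98.1 → residual 0.0 km
  N02: calculated 86.2 vs reported 23.4 → residual 62.8 km
  N03: calculated 152.8 vs reported 152.8 → residual 0.0 km
  N04: calculated 99.5 vs reported 99.5 → residual 0.0 km
N01, N03, N04 are mutually consistent (residuals ≈ 0); N02 is off by 62.8 km.

N02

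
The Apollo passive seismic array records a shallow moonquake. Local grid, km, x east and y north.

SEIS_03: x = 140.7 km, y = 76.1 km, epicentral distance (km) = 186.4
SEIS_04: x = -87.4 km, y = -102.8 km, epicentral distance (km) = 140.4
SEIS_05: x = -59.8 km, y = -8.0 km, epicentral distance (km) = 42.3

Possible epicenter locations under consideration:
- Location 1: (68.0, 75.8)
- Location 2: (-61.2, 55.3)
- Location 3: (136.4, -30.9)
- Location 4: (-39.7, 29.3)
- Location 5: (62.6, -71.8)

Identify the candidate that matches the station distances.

Location 4

For each candidate, compare |candidate − station| to the reported distance:
Location 1: residuals SEIS_03 113.7, SEIS_04 96.3, SEIS_05 110.5 → max 113.7 km
Location 2: residuals SEIS_03 16.6, SEIS_04 19.9, SEIS_05 21.0 → max 21.0 km
Location 3: residuals SEIS_03 79.3, SEIS_04 94.7, SEIS_05 155.2 → max 155.2 km
Location 4: residuals SEIS_03 0.0, SEIS_04 0.0, SEIS_05 0.1 → max 0.1 km
Location 5: residuals SEIS_03 19.1, SEIS_04 12.8, SEIS_05 95.7 → max 95.7 km
Only Location 4 has all residuals ≈ 0.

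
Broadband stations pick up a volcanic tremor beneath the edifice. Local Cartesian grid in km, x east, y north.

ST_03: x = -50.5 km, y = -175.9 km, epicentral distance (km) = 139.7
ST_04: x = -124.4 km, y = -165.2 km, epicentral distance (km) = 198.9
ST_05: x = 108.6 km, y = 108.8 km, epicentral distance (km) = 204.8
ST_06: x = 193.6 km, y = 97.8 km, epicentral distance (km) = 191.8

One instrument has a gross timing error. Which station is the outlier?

Solve using three stations at a time. Using ST_03, ST_04, ST_05 (subtract circle equations pairwise → linear system) gives (x, y) ≈ (59.8, -90.1).
Distances from that point to each station vs reported:
  ST_03: calculated 139.7 vs reported 139.7 → residual 0.0 km
  ST_04: calculated 198.9 vs reported 198.9 → residual 0.0 km
  ST_05: calculated 204.8 vs reported 204.8 → residual 0.0 km
  ST_06: calculated 230.7 vs reported 191.8 → residual 38.9 km
ST_03, ST_04, ST_05 are mutually consistent (residuals ≈ 0); ST_06 is off by 38.9 km.

ST_06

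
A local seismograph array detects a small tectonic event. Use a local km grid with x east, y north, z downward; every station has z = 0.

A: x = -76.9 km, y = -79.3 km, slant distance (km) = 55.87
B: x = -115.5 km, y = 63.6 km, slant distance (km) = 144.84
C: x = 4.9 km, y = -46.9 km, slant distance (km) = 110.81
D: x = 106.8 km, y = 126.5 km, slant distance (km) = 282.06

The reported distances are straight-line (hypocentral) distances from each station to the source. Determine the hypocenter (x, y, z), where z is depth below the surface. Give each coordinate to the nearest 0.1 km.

x ≈ -89.8 km, y ≈ -68.6 km, depth ≈ 53.3 km

Each station gives a sphere (x−x_i)² + (y−y_i)² + z² = d_i² (stations at z=0).
Subtracting the A sphere from B and C: z² cancels, leaving linear equations in x and y:
-77.2 x + 285.8 y = -12674.06
163.6 x + 64.8 y = -19135.88
Solving: x ≈ -89.795, y ≈ -68.601 km (keep extra digits for the depth step; rounded: -89.8, -68.6).
Then from the A sphere: z² = 55.87² − (x + 76.9)² − (y + 79.3)² with x = -89.795, y = -68.601, so z ≈ 53.298 ≈ 53.3 km.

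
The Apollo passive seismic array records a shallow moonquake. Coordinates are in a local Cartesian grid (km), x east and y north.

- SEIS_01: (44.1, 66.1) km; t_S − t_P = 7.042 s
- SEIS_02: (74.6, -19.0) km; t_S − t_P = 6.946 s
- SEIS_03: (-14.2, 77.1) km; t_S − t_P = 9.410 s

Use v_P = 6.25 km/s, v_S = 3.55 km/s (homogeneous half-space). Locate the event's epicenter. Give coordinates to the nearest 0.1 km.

Distance from S−P lag: d = Δt · v_P v_S / (v_P − v_S) = Δt · (6.25·3.55)/(6.25−3.55) ≈ 8.2176·Δt.
So d_SEIS_01 = 57.87, d_SEIS_02 = 57.08, d_SEIS_03 = 77.33 km.
Circle about each station: (x − 44.1)² + (y − 66.1)² = 57.87²; (x − 74.6)² + (y + 19.0)² = 57.08²; (x + 14.2)² + (y − 77.1)² = 77.33².
Subtracting the SEIS_01 equation from the SEIS_02 and SEIS_03 equations removes the quadratic terms:
61.0 x − 170.2 y = -297.05
-116.6 x + 22.0 y = -2798.96
Solving the 2×2 system: x ≈ 26.1, y ≈ 11.1 km.

(26.1, 11.1)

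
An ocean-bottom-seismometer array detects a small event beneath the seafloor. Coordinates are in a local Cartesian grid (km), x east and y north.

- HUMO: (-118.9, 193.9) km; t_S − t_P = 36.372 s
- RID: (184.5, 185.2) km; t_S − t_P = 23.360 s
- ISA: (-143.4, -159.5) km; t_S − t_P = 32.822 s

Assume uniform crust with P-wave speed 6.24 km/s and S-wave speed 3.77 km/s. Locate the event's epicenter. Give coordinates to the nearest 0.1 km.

x ≈ 142.6 km, y ≈ -33.3 km

Distance from S−P lag: d = Δt · v_P v_S / (v_P − v_S) = Δt · (6.24·3.77)/(6.24−3.77) ≈ 9.5242·Δt.
So d_HUMO = 346.41, d_RID = 222.49, d_ISA = 312.60 km.
Circle about each station: (x + 118.9)² + (y − 193.9)² = 346.41²; (x − 184.5)² + (y − 185.2)² = 222.49²; (x + 143.4)² + (y + 159.5)² = 312.60².
Subtracting pairs of circle equations eliminates x²+y² and gives linear equations (the radical axes):
606.8 x − 17.4 y = 87102.96
-49.0 x − 706.8 y = 16550.52
Solving the 2×2 system: x ≈ 142.6, y ≈ -33.3 km.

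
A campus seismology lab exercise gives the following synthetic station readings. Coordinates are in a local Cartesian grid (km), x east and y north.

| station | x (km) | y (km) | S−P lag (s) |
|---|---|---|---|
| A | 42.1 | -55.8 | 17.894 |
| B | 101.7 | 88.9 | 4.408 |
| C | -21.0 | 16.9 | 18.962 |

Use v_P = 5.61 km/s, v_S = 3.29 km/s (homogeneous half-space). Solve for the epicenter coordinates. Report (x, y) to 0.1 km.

Distance from S−P lag: d = Δt · v_P v_S / (v_P − v_S) = Δt · (5.61·3.29)/(5.61−3.29) ≈ 7.9556·Δt.
So d_A = 142.36, d_B = 35.07, d_C = 150.85 km.
Circle about each station: (x − 42.1)² + (y + 55.8)² = 142.36²; (x − 101.7)² + (y − 88.9)² = 35.07²; (x + 21.0)² + (y − 16.9)² = 150.85².
Subtracting pairs of circle equations eliminates x²+y² and gives linear equations (the radical axes):
119.2 x + 289.4 y = 32396.51
-126.2 x + 145.4 y = -6648.79
Solving the 2×2 system: x ≈ 123.2, y ≈ 61.2 km.
Check against A (with the unrounded x, y): √((x − 42.1)²+(y + 55.8)²) = 142.36 ≈ 142.36 km. ✓

123.2 km east, 61.2 km north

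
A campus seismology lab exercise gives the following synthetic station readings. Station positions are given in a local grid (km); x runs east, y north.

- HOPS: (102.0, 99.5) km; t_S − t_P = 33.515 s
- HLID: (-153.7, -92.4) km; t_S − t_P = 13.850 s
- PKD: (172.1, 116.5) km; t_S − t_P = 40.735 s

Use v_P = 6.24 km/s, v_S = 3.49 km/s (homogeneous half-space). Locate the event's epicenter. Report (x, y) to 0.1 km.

Distance from S−P lag: d = Δt · v_P v_S / (v_P − v_S) = Δt · (6.24·3.49)/(6.24−3.49) ≈ 7.9191·Δt.
So d_HOPS = 265.41, d_HLID = 109.68, d_PKD = 322.59 km.
Circle about each station: (x − 102.0)² + (y − 99.5)² = 265.41²; (x + 153.7)² + (y + 92.4)² = 109.68²; (x − 172.1)² + (y − 116.5)² = 322.59².
Subtracting the HOPS equation from the HLID and PKD equations removes the quadratic terms:
-511.4 x − 383.8 y = 70269.97
140.2 x + 34.0 y = -10735.43
Solving the 2×2 system: x ≈ -47.5, y ≈ -119.8 km.
Check against HOPS (with the unrounded x, y): √((x − 102.0)²+(y − 99.5)²) = 265.39 ≈ 265.41 km. ✓

(-47.5, -119.8)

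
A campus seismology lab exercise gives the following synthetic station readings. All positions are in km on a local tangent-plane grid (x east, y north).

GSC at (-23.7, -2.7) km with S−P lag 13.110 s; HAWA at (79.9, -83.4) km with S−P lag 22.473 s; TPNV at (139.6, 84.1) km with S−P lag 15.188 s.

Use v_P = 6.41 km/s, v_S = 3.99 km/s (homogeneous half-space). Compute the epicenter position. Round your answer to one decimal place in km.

x ≈ -12.5 km, y ≈ 135.4 km

Distance from S−P lag: d = Δt · v_P v_S / (v_P − v_S) = Δt · (6.41·3.99)/(6.41−3.99) ≈ 10.5686·Δt.
So d_GSC = 138.55, d_HAWA = 237.51, d_TPNV = 160.52 km.
Circle about each station: (x + 23.7)² + (y + 2.7)² = 138.55²; (x − 79.9)² + (y + 83.4)² = 237.51²; (x − 139.6)² + (y − 84.1)² = 160.52².
Subtracting the GSC equation from the HAWA and TPNV equations removes the quadratic terms:
207.2 x − 161.4 y = -24444.31
326.6 x + 173.6 y = 19421.42
Solving the 2×2 system: x ≈ -12.5, y ≈ 135.4 km.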